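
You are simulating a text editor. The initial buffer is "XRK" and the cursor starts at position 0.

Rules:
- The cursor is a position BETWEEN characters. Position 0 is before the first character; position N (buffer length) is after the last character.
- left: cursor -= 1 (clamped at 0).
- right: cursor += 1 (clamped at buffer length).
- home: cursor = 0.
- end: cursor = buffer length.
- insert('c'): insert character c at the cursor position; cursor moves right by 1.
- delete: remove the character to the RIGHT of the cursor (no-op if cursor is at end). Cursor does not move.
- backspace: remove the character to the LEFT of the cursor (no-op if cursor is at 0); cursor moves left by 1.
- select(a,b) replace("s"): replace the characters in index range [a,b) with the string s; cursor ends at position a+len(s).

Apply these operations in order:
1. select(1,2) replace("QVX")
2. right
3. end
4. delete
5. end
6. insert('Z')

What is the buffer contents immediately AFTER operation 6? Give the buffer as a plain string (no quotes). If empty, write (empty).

Answer: XQVXKZ

Derivation:
After op 1 (select(1,2) replace("QVX")): buf='XQVXK' cursor=4
After op 2 (right): buf='XQVXK' cursor=5
After op 3 (end): buf='XQVXK' cursor=5
After op 4 (delete): buf='XQVXK' cursor=5
After op 5 (end): buf='XQVXK' cursor=5
After op 6 (insert('Z')): buf='XQVXKZ' cursor=6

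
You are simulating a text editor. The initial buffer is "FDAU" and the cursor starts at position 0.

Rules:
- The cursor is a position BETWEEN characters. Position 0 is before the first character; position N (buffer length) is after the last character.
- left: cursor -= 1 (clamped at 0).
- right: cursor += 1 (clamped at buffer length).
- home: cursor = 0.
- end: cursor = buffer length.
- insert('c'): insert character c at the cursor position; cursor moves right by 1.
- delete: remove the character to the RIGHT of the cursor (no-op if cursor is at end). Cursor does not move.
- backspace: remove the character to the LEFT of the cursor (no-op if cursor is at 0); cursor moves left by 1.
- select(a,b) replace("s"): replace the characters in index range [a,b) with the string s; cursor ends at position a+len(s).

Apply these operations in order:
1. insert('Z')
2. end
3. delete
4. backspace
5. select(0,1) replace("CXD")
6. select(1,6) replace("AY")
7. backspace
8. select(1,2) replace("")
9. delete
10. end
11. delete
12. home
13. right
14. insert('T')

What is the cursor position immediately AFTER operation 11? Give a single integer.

After op 1 (insert('Z')): buf='ZFDAU' cursor=1
After op 2 (end): buf='ZFDAU' cursor=5
After op 3 (delete): buf='ZFDAU' cursor=5
After op 4 (backspace): buf='ZFDA' cursor=4
After op 5 (select(0,1) replace("CXD")): buf='CXDFDA' cursor=3
After op 6 (select(1,6) replace("AY")): buf='CAY' cursor=3
After op 7 (backspace): buf='CA' cursor=2
After op 8 (select(1,2) replace("")): buf='C' cursor=1
After op 9 (delete): buf='C' cursor=1
After op 10 (end): buf='C' cursor=1
After op 11 (delete): buf='C' cursor=1

Answer: 1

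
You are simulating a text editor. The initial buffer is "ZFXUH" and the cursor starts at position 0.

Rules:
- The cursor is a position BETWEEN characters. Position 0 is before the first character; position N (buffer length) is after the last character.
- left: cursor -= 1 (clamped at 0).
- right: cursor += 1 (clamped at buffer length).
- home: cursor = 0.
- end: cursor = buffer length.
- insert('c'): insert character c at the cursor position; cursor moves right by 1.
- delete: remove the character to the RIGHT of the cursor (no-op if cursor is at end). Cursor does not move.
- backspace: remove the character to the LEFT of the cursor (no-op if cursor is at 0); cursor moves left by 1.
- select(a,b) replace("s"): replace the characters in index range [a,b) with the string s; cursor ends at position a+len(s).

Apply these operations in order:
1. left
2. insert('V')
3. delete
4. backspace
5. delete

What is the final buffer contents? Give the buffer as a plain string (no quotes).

After op 1 (left): buf='ZFXUH' cursor=0
After op 2 (insert('V')): buf='VZFXUH' cursor=1
After op 3 (delete): buf='VFXUH' cursor=1
After op 4 (backspace): buf='FXUH' cursor=0
After op 5 (delete): buf='XUH' cursor=0

Answer: XUH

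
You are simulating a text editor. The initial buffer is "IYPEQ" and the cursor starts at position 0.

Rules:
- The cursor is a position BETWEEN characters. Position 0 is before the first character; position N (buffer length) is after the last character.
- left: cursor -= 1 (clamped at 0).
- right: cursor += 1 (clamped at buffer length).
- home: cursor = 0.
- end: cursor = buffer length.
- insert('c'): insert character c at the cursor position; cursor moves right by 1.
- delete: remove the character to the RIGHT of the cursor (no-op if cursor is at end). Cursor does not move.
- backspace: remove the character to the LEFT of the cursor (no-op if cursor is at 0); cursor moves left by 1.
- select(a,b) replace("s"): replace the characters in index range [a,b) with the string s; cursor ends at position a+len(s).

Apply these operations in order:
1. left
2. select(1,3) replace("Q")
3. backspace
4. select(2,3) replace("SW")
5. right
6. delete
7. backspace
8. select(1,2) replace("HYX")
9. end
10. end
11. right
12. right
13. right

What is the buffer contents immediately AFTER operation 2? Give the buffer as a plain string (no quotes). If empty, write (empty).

After op 1 (left): buf='IYPEQ' cursor=0
After op 2 (select(1,3) replace("Q")): buf='IQEQ' cursor=2

Answer: IQEQ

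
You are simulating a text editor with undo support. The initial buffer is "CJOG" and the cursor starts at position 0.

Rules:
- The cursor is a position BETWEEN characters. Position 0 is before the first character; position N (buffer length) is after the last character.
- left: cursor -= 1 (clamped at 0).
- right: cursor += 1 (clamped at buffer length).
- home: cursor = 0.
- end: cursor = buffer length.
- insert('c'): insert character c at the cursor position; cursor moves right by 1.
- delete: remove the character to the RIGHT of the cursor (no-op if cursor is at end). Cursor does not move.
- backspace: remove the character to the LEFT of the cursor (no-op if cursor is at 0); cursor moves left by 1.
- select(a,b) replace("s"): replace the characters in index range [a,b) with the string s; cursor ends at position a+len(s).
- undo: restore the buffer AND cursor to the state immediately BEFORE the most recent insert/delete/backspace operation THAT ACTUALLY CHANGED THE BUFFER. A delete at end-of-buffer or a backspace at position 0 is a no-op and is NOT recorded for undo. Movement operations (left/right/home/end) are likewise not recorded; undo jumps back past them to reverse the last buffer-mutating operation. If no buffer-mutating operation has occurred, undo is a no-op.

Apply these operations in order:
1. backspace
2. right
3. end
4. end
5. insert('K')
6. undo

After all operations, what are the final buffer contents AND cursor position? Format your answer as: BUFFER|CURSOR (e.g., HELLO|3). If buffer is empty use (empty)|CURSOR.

Answer: CJOG|4

Derivation:
After op 1 (backspace): buf='CJOG' cursor=0
After op 2 (right): buf='CJOG' cursor=1
After op 3 (end): buf='CJOG' cursor=4
After op 4 (end): buf='CJOG' cursor=4
After op 5 (insert('K')): buf='CJOGK' cursor=5
After op 6 (undo): buf='CJOG' cursor=4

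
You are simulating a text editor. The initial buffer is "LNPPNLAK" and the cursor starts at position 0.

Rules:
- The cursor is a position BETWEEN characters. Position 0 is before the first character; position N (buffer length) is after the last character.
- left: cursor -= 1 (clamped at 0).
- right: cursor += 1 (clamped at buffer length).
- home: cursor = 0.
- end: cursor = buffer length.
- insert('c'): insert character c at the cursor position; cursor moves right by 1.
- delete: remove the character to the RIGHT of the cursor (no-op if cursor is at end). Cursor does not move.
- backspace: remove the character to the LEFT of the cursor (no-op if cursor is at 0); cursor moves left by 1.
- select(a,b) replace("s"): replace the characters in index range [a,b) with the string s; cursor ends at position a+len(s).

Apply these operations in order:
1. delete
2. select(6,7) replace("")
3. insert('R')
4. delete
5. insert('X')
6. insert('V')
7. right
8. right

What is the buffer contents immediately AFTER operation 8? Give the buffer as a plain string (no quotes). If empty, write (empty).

Answer: NPPNLARXV

Derivation:
After op 1 (delete): buf='NPPNLAK' cursor=0
After op 2 (select(6,7) replace("")): buf='NPPNLA' cursor=6
After op 3 (insert('R')): buf='NPPNLAR' cursor=7
After op 4 (delete): buf='NPPNLAR' cursor=7
After op 5 (insert('X')): buf='NPPNLARX' cursor=8
After op 6 (insert('V')): buf='NPPNLARXV' cursor=9
After op 7 (right): buf='NPPNLARXV' cursor=9
After op 8 (right): buf='NPPNLARXV' cursor=9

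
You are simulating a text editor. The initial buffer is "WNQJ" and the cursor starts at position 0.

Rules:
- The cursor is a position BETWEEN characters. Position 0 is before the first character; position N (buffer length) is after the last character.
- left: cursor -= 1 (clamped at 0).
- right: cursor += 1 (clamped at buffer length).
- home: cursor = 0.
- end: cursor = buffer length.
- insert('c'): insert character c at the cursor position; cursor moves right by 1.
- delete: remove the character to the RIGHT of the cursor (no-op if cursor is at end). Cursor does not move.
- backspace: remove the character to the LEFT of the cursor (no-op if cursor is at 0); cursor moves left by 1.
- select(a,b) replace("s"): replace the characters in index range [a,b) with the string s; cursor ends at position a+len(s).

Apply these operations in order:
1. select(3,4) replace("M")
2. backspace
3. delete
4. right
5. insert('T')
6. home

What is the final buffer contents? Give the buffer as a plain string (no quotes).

After op 1 (select(3,4) replace("M")): buf='WNQM' cursor=4
After op 2 (backspace): buf='WNQ' cursor=3
After op 3 (delete): buf='WNQ' cursor=3
After op 4 (right): buf='WNQ' cursor=3
After op 5 (insert('T')): buf='WNQT' cursor=4
After op 6 (home): buf='WNQT' cursor=0

Answer: WNQT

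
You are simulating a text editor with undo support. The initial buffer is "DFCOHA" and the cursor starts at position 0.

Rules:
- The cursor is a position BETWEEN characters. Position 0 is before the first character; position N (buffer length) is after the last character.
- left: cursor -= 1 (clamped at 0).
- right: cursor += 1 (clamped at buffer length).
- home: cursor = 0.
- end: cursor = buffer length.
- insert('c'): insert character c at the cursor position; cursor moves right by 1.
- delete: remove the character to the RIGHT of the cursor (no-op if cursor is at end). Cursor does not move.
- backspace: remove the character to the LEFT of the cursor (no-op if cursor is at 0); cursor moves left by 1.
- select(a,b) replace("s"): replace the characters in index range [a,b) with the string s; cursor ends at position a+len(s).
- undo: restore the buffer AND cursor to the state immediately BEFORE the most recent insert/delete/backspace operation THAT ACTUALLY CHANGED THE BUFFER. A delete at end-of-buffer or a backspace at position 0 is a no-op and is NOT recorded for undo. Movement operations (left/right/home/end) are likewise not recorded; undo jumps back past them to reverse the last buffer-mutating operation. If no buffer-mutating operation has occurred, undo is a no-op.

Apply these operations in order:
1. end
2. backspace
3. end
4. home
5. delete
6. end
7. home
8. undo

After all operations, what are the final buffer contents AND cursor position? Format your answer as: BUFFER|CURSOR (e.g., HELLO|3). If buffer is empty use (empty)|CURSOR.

After op 1 (end): buf='DFCOHA' cursor=6
After op 2 (backspace): buf='DFCOH' cursor=5
After op 3 (end): buf='DFCOH' cursor=5
After op 4 (home): buf='DFCOH' cursor=0
After op 5 (delete): buf='FCOH' cursor=0
After op 6 (end): buf='FCOH' cursor=4
After op 7 (home): buf='FCOH' cursor=0
After op 8 (undo): buf='DFCOH' cursor=0

Answer: DFCOH|0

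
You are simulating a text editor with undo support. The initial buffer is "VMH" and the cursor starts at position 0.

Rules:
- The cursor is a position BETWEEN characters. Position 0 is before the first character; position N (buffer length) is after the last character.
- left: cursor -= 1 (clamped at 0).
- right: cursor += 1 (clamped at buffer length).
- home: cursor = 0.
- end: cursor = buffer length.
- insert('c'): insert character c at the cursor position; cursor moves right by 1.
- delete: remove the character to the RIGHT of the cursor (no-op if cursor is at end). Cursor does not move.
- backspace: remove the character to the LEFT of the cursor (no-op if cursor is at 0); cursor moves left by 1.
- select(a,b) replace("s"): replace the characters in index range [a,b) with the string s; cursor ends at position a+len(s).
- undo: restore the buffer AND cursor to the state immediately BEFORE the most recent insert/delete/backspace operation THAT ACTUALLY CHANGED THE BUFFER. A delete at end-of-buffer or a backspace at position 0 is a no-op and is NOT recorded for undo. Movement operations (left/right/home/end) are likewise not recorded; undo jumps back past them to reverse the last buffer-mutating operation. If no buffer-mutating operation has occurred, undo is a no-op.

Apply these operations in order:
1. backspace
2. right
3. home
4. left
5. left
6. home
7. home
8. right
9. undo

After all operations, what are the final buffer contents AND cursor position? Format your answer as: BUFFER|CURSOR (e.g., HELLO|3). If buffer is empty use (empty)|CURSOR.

Answer: VMH|1

Derivation:
After op 1 (backspace): buf='VMH' cursor=0
After op 2 (right): buf='VMH' cursor=1
After op 3 (home): buf='VMH' cursor=0
After op 4 (left): buf='VMH' cursor=0
After op 5 (left): buf='VMH' cursor=0
After op 6 (home): buf='VMH' cursor=0
After op 7 (home): buf='VMH' cursor=0
After op 8 (right): buf='VMH' cursor=1
After op 9 (undo): buf='VMH' cursor=1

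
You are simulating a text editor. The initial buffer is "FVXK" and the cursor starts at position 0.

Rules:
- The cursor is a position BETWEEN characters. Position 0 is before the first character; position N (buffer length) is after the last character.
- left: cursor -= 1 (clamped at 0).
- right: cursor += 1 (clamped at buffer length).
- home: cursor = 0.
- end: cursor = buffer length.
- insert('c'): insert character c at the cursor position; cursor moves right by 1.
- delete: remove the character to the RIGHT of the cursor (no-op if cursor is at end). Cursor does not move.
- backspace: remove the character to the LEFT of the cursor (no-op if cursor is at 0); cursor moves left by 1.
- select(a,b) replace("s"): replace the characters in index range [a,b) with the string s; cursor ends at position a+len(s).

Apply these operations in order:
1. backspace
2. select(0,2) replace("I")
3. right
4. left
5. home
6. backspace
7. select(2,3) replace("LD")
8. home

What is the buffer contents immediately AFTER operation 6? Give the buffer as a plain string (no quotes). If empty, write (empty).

After op 1 (backspace): buf='FVXK' cursor=0
After op 2 (select(0,2) replace("I")): buf='IXK' cursor=1
After op 3 (right): buf='IXK' cursor=2
After op 4 (left): buf='IXK' cursor=1
After op 5 (home): buf='IXK' cursor=0
After op 6 (backspace): buf='IXK' cursor=0

Answer: IXK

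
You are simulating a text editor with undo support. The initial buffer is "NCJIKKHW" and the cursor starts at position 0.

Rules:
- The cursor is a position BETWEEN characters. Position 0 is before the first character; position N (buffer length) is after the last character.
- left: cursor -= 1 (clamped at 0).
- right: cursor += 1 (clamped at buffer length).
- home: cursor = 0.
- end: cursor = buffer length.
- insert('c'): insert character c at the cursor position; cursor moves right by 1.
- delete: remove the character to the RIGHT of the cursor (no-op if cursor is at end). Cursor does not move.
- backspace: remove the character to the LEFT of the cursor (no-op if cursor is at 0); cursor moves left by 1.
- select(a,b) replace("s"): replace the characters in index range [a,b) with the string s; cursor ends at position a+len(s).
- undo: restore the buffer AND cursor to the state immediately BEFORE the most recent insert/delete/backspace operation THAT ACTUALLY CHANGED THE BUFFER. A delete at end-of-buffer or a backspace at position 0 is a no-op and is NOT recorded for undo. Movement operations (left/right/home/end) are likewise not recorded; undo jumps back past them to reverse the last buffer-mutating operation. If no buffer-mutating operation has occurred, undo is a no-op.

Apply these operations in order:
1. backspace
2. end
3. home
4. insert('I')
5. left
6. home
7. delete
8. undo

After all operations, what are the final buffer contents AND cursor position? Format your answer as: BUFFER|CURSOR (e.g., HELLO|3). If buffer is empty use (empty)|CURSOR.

After op 1 (backspace): buf='NCJIKKHW' cursor=0
After op 2 (end): buf='NCJIKKHW' cursor=8
After op 3 (home): buf='NCJIKKHW' cursor=0
After op 4 (insert('I')): buf='INCJIKKHW' cursor=1
After op 5 (left): buf='INCJIKKHW' cursor=0
After op 6 (home): buf='INCJIKKHW' cursor=0
After op 7 (delete): buf='NCJIKKHW' cursor=0
After op 8 (undo): buf='INCJIKKHW' cursor=0

Answer: INCJIKKHW|0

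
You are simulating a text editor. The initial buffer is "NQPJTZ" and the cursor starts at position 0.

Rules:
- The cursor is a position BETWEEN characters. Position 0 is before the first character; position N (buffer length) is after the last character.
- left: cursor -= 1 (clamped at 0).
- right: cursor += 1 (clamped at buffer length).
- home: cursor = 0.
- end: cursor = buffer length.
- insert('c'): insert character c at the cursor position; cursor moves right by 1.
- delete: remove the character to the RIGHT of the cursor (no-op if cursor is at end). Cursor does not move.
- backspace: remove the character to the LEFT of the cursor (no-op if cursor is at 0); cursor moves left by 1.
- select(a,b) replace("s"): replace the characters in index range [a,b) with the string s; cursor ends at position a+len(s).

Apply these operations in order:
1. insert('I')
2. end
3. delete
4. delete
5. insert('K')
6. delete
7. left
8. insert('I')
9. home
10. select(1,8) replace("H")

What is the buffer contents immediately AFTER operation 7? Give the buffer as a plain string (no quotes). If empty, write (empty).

Answer: INQPJTZK

Derivation:
After op 1 (insert('I')): buf='INQPJTZ' cursor=1
After op 2 (end): buf='INQPJTZ' cursor=7
After op 3 (delete): buf='INQPJTZ' cursor=7
After op 4 (delete): buf='INQPJTZ' cursor=7
After op 5 (insert('K')): buf='INQPJTZK' cursor=8
After op 6 (delete): buf='INQPJTZK' cursor=8
After op 7 (left): buf='INQPJTZK' cursor=7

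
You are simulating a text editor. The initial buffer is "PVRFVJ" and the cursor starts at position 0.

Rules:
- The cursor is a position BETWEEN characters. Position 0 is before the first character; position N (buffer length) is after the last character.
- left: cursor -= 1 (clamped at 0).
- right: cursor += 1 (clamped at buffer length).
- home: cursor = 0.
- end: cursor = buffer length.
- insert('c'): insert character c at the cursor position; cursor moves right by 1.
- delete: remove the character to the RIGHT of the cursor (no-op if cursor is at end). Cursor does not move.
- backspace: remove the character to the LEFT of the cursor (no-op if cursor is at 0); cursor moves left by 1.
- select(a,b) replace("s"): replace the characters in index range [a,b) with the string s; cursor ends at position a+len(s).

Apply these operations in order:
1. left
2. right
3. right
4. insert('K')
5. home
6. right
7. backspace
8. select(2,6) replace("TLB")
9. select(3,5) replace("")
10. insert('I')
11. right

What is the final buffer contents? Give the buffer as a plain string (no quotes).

After op 1 (left): buf='PVRFVJ' cursor=0
After op 2 (right): buf='PVRFVJ' cursor=1
After op 3 (right): buf='PVRFVJ' cursor=2
After op 4 (insert('K')): buf='PVKRFVJ' cursor=3
After op 5 (home): buf='PVKRFVJ' cursor=0
After op 6 (right): buf='PVKRFVJ' cursor=1
After op 7 (backspace): buf='VKRFVJ' cursor=0
After op 8 (select(2,6) replace("TLB")): buf='VKTLB' cursor=5
After op 9 (select(3,5) replace("")): buf='VKT' cursor=3
After op 10 (insert('I')): buf='VKTI' cursor=4
After op 11 (right): buf='VKTI' cursor=4

Answer: VKTI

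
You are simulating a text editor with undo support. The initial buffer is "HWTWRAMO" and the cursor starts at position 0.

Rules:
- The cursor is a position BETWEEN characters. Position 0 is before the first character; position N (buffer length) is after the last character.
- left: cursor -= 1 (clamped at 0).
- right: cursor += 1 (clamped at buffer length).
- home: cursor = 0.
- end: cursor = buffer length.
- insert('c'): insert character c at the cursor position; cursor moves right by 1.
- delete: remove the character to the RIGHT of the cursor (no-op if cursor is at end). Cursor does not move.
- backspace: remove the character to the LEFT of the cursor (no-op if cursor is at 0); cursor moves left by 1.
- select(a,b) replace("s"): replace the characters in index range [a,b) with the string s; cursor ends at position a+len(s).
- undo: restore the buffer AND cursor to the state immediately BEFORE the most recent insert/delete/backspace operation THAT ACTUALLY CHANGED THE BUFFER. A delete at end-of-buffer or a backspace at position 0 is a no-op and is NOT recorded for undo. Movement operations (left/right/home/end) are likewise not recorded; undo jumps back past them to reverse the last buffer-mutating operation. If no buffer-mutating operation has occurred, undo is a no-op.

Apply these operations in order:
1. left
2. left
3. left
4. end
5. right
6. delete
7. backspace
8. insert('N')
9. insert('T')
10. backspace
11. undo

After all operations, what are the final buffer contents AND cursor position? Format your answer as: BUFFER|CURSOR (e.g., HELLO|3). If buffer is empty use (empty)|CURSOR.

Answer: HWTWRAMNT|9

Derivation:
After op 1 (left): buf='HWTWRAMO' cursor=0
After op 2 (left): buf='HWTWRAMO' cursor=0
After op 3 (left): buf='HWTWRAMO' cursor=0
After op 4 (end): buf='HWTWRAMO' cursor=8
After op 5 (right): buf='HWTWRAMO' cursor=8
After op 6 (delete): buf='HWTWRAMO' cursor=8
After op 7 (backspace): buf='HWTWRAM' cursor=7
After op 8 (insert('N')): buf='HWTWRAMN' cursor=8
After op 9 (insert('T')): buf='HWTWRAMNT' cursor=9
After op 10 (backspace): buf='HWTWRAMN' cursor=8
After op 11 (undo): buf='HWTWRAMNT' cursor=9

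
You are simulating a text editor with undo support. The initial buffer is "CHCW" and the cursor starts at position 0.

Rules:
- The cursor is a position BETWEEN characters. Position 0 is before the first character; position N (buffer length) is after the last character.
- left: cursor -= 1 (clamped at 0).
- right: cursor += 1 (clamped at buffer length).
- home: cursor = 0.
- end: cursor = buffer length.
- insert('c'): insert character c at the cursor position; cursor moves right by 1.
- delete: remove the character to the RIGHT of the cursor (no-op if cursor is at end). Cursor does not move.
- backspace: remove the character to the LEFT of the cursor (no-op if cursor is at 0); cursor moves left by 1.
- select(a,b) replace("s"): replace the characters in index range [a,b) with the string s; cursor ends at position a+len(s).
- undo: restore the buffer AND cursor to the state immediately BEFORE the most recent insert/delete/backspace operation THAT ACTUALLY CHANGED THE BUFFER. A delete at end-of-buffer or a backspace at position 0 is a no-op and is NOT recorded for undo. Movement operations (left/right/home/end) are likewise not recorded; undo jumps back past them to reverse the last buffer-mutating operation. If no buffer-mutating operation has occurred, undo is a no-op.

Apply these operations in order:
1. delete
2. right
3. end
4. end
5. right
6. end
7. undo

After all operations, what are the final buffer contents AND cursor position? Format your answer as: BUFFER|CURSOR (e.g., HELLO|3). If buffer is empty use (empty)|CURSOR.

Answer: CHCW|0

Derivation:
After op 1 (delete): buf='HCW' cursor=0
After op 2 (right): buf='HCW' cursor=1
After op 3 (end): buf='HCW' cursor=3
After op 4 (end): buf='HCW' cursor=3
After op 5 (right): buf='HCW' cursor=3
After op 6 (end): buf='HCW' cursor=3
After op 7 (undo): buf='CHCW' cursor=0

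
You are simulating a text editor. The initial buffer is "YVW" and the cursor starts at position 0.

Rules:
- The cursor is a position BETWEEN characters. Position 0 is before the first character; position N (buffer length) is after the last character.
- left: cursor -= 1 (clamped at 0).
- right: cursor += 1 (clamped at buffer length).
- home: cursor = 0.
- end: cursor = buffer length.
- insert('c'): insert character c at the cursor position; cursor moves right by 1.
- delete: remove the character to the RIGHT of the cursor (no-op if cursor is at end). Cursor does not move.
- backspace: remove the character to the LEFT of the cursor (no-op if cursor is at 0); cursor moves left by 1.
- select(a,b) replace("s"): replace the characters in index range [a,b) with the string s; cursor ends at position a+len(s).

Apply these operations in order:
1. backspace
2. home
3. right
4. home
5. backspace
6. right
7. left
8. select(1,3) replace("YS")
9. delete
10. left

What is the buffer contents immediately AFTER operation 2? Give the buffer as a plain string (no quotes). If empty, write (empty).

Answer: YVW

Derivation:
After op 1 (backspace): buf='YVW' cursor=0
After op 2 (home): buf='YVW' cursor=0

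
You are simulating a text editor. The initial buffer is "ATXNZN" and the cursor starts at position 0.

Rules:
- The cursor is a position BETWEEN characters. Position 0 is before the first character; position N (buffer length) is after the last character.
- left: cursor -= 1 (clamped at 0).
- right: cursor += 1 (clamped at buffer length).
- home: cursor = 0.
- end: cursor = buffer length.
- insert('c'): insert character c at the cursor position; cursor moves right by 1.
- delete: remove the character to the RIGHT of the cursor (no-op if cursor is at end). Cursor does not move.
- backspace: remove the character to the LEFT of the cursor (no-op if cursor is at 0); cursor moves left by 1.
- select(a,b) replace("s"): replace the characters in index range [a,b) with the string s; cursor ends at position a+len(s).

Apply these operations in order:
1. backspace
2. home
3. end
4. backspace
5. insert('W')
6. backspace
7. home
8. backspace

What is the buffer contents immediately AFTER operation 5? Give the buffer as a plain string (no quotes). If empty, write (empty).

After op 1 (backspace): buf='ATXNZN' cursor=0
After op 2 (home): buf='ATXNZN' cursor=0
After op 3 (end): buf='ATXNZN' cursor=6
After op 4 (backspace): buf='ATXNZ' cursor=5
After op 5 (insert('W')): buf='ATXNZW' cursor=6

Answer: ATXNZW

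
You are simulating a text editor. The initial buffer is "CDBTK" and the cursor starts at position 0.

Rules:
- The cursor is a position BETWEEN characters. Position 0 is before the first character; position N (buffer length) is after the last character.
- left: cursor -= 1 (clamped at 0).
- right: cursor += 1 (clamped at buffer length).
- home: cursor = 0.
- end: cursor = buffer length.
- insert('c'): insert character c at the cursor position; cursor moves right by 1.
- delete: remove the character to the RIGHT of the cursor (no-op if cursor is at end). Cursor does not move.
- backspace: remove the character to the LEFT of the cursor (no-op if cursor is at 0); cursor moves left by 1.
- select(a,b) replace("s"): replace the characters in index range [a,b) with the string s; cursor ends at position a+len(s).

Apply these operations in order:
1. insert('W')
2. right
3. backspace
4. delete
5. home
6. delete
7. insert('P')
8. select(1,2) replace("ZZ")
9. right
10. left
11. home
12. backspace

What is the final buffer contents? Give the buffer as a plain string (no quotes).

Answer: PZZTK

Derivation:
After op 1 (insert('W')): buf='WCDBTK' cursor=1
After op 2 (right): buf='WCDBTK' cursor=2
After op 3 (backspace): buf='WDBTK' cursor=1
After op 4 (delete): buf='WBTK' cursor=1
After op 5 (home): buf='WBTK' cursor=0
After op 6 (delete): buf='BTK' cursor=0
After op 7 (insert('P')): buf='PBTK' cursor=1
After op 8 (select(1,2) replace("ZZ")): buf='PZZTK' cursor=3
After op 9 (right): buf='PZZTK' cursor=4
After op 10 (left): buf='PZZTK' cursor=3
After op 11 (home): buf='PZZTK' cursor=0
After op 12 (backspace): buf='PZZTK' cursor=0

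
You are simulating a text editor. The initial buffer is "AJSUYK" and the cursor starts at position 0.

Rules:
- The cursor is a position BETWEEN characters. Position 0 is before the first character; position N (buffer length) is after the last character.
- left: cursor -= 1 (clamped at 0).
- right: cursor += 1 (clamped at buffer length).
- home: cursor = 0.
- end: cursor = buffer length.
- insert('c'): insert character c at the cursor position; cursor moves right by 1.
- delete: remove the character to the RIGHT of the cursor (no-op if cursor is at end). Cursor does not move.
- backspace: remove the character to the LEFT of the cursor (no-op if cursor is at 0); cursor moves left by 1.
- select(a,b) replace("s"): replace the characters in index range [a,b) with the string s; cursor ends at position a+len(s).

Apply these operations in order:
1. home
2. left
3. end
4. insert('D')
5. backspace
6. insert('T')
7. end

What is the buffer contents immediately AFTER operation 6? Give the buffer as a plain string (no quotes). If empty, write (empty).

Answer: AJSUYKT

Derivation:
After op 1 (home): buf='AJSUYK' cursor=0
After op 2 (left): buf='AJSUYK' cursor=0
After op 3 (end): buf='AJSUYK' cursor=6
After op 4 (insert('D')): buf='AJSUYKD' cursor=7
After op 5 (backspace): buf='AJSUYK' cursor=6
After op 6 (insert('T')): buf='AJSUYKT' cursor=7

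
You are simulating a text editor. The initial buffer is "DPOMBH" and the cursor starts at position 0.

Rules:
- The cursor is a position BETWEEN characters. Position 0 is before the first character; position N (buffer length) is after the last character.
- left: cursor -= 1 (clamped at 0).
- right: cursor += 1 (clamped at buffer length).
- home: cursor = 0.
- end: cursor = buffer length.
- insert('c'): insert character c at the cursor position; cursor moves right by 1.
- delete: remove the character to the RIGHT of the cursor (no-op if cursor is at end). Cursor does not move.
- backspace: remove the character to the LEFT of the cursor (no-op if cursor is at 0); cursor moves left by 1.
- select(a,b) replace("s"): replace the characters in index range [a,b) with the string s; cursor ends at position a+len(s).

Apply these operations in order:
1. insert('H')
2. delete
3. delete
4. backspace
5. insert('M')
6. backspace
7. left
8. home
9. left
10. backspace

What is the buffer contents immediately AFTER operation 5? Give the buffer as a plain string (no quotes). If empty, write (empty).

After op 1 (insert('H')): buf='HDPOMBH' cursor=1
After op 2 (delete): buf='HPOMBH' cursor=1
After op 3 (delete): buf='HOMBH' cursor=1
After op 4 (backspace): buf='OMBH' cursor=0
After op 5 (insert('M')): buf='MOMBH' cursor=1

Answer: MOMBH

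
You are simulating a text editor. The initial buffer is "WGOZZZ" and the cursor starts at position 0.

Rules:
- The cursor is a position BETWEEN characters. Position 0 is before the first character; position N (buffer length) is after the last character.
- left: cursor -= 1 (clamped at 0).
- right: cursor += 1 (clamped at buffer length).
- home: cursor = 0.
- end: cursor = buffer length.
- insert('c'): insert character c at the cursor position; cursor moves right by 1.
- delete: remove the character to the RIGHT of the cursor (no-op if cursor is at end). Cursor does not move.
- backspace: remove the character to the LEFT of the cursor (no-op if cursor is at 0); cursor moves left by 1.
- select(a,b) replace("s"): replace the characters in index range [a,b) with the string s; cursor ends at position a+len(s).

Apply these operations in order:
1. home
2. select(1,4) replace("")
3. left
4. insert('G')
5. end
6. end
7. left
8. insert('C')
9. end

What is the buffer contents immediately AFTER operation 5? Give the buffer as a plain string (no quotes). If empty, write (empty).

After op 1 (home): buf='WGOZZZ' cursor=0
After op 2 (select(1,4) replace("")): buf='WZZ' cursor=1
After op 3 (left): buf='WZZ' cursor=0
After op 4 (insert('G')): buf='GWZZ' cursor=1
After op 5 (end): buf='GWZZ' cursor=4

Answer: GWZZ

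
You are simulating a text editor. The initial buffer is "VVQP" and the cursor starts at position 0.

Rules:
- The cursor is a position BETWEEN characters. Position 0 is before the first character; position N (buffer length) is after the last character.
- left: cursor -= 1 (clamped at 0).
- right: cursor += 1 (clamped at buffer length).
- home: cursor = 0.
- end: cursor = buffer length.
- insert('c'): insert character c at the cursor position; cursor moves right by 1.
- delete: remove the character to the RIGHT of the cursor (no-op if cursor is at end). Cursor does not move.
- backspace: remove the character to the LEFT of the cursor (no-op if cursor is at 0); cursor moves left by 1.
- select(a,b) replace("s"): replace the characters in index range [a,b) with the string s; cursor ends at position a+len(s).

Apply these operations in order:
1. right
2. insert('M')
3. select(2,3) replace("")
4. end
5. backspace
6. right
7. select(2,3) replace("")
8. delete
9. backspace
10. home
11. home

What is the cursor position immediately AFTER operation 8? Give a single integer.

Answer: 2

Derivation:
After op 1 (right): buf='VVQP' cursor=1
After op 2 (insert('M')): buf='VMVQP' cursor=2
After op 3 (select(2,3) replace("")): buf='VMQP' cursor=2
After op 4 (end): buf='VMQP' cursor=4
After op 5 (backspace): buf='VMQ' cursor=3
After op 6 (right): buf='VMQ' cursor=3
After op 7 (select(2,3) replace("")): buf='VM' cursor=2
After op 8 (delete): buf='VM' cursor=2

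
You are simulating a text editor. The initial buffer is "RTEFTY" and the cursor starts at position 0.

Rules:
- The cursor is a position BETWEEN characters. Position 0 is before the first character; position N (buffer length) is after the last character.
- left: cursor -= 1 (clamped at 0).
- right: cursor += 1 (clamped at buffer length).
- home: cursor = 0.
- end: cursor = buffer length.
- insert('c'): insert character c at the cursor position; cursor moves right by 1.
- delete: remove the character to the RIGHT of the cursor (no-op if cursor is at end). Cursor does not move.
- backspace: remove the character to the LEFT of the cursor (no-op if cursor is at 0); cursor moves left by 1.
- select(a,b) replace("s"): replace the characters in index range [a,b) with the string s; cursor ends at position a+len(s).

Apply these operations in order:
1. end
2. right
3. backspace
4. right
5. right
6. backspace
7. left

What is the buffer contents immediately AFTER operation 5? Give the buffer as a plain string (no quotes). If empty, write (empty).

Answer: RTEFT

Derivation:
After op 1 (end): buf='RTEFTY' cursor=6
After op 2 (right): buf='RTEFTY' cursor=6
After op 3 (backspace): buf='RTEFT' cursor=5
After op 4 (right): buf='RTEFT' cursor=5
After op 5 (right): buf='RTEFT' cursor=5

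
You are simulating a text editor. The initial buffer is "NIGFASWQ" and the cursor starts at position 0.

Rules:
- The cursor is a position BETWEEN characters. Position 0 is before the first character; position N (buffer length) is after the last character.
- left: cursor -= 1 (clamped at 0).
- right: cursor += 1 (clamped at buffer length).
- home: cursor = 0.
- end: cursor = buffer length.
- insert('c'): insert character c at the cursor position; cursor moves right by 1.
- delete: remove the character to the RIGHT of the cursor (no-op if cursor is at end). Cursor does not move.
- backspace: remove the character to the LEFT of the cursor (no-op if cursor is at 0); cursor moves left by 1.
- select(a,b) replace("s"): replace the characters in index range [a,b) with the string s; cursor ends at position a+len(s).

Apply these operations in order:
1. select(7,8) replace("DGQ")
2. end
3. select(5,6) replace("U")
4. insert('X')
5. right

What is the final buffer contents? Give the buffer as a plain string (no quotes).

Answer: NIGFAUXWDGQ

Derivation:
After op 1 (select(7,8) replace("DGQ")): buf='NIGFASWDGQ' cursor=10
After op 2 (end): buf='NIGFASWDGQ' cursor=10
After op 3 (select(5,6) replace("U")): buf='NIGFAUWDGQ' cursor=6
After op 4 (insert('X')): buf='NIGFAUXWDGQ' cursor=7
After op 5 (right): buf='NIGFAUXWDGQ' cursor=8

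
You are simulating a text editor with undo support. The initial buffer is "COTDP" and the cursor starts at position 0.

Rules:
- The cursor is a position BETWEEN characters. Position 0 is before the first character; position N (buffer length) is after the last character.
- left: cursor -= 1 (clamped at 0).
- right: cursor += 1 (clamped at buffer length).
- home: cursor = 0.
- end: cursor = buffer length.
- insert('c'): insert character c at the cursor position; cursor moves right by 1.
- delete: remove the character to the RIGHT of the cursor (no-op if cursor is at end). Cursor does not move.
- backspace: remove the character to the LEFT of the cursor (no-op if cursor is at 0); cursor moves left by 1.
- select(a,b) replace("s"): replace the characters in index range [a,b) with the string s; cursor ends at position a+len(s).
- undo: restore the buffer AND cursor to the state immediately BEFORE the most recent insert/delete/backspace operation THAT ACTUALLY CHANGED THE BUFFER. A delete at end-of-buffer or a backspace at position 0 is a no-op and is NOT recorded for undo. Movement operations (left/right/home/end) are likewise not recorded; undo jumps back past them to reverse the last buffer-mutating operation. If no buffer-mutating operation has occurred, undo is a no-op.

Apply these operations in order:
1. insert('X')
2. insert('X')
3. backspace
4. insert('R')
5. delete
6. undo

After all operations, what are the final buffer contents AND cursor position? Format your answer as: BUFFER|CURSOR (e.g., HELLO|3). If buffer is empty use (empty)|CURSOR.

Answer: XRCOTDP|2

Derivation:
After op 1 (insert('X')): buf='XCOTDP' cursor=1
After op 2 (insert('X')): buf='XXCOTDP' cursor=2
After op 3 (backspace): buf='XCOTDP' cursor=1
After op 4 (insert('R')): buf='XRCOTDP' cursor=2
After op 5 (delete): buf='XROTDP' cursor=2
After op 6 (undo): buf='XRCOTDP' cursor=2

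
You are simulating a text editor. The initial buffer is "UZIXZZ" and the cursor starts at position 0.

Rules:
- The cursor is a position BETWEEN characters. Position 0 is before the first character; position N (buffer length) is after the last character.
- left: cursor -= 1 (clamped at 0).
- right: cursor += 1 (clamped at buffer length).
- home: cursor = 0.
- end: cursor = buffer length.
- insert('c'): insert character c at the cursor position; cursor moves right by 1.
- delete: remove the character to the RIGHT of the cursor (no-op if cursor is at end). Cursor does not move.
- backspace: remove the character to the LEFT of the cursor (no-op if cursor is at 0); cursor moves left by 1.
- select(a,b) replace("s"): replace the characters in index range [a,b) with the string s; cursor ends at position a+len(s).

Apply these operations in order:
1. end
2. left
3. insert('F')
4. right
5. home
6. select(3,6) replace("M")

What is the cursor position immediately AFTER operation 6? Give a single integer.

Answer: 4

Derivation:
After op 1 (end): buf='UZIXZZ' cursor=6
After op 2 (left): buf='UZIXZZ' cursor=5
After op 3 (insert('F')): buf='UZIXZFZ' cursor=6
After op 4 (right): buf='UZIXZFZ' cursor=7
After op 5 (home): buf='UZIXZFZ' cursor=0
After op 6 (select(3,6) replace("M")): buf='UZIMZ' cursor=4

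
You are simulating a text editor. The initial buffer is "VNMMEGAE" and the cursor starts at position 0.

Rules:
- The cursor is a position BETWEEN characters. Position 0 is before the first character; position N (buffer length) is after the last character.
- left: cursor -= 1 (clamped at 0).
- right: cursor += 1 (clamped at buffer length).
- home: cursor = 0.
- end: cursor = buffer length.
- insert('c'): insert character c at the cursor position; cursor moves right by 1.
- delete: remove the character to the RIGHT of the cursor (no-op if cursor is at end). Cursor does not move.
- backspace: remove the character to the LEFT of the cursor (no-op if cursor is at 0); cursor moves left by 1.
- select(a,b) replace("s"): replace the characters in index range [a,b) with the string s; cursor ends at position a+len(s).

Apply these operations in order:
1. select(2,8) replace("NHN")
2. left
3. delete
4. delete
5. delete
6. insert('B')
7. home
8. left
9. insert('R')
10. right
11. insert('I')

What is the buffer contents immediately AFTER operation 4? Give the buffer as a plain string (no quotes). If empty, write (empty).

After op 1 (select(2,8) replace("NHN")): buf='VNNHN' cursor=5
After op 2 (left): buf='VNNHN' cursor=4
After op 3 (delete): buf='VNNH' cursor=4
After op 4 (delete): buf='VNNH' cursor=4

Answer: VNNH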